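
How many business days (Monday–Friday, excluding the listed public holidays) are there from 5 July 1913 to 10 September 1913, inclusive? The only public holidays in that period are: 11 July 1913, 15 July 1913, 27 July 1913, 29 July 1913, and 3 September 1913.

5 July 1913 is a Saturday.
From 5 July 1913 to 10 September 1913 is 68 days inclusive.
68 = 7 × 9 + 5, so there are 9 full weeks plus 5 extra days.
Each full week contributes 5 weekdays (Mon–Fri): 9 × 5 = 45.
The 5 extra days are Saturday, Sunday, Monday, Tuesday, Wednesday — 3 of them qualify.
Total: 45 + 3 = 48.
Holidays: 11 July 1913 (Fri); 15 July 1913 (Tue); 27 July 1913 (Sun); 29 July 1913 (Tue); 3 September 1913 (Wed).
4 of the 5 holidays fall on weekdays; the rest are weekends and were already excluded.
Business days: 48 − 4 = 44.

44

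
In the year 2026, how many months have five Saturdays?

A month has five Saturdays exactly when Saturday falls within its first (length − 28) days.
Jan: 31 days, starts Thu → 5 of Thu, Fri, Sat ✓
Feb: 28 days, starts Sun → 5 of (none)
Mar: 31 days, starts Sun → 5 of Sun, Mon, Tue
Apr: 30 days, starts Wed → 5 of Wed, Thu
May: 31 days, starts Fri → 5 of Fri, Sat, Sun ✓
Jun: 30 days, starts Mon → 5 of Mon, Tue
Jul: 31 days, starts Wed → 5 of Wed, Thu, Fri
Aug: 31 days, starts Sat → 5 of Sat, Sun, Mon ✓
Sep: 30 days, starts Tue → 5 of Tue, Wed
Oct: 31 days, starts Thu → 5 of Thu, Fri, Sat ✓
Nov: 30 days, starts Sun → 5 of Sun, Mon
Dec: 31 days, starts Tue → 5 of Tue, Wed, Thu
Months with five Saturdays: Jan, May, Aug, Oct.

4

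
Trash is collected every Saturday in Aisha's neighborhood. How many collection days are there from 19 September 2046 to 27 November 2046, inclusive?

19 September 2046 is a Wednesday.
The range spans 70 days (inclusive of both endpoints).
70 = 7 × 10, so the span is exactly 10 full weeks.
Each full week contributes one Saturday: 10 so far.

10 Saturdays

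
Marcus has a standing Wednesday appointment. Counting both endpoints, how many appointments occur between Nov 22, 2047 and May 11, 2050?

129

Nov 22, 2047 is a Friday.
From Nov 22, 2047 to May 11, 2050 is 902 days inclusive.
902 = 7 × 128 + 6, so there are 128 full weeks plus 6 extra days.
Each full week contributes one Wednesday: 128 so far.
The 6 extra days are Friday, Saturday, Sunday, Monday, Tuesday, Wednesday — 1 of them qualifies.
Total: 128 + 1 = 129.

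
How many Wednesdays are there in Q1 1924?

January 1, 1924 is a Tuesday.
The range spans 91 days (inclusive of both endpoints).
91 = 7 × 13, so the span is exactly 13 full weeks.
Each full week contributes one Wednesday: 13 so far.
Total: 13.

13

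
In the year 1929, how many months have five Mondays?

4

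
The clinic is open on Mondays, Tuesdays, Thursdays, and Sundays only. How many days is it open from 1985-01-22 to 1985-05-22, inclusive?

1985-01-22 is a Tuesday.
That's 121 days from start to end, counting both.
121 = 7 × 17 + 2, so there are 17 full weeks plus 2 extra days.
Each full week contributes 4 days from the set (Mon, Tue, Thu, Sun): 17 × 4 = 68.
The 2 extra days are Tue, Wed — 1 of them qualifies.
Total: 68 + 1 = 69.

69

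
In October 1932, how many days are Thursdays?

Oct 1, 1932 is a Saturday.
The range spans 31 days (inclusive of both endpoints).
31 = 7 × 4 + 3, so there are 4 full weeks plus 3 extra days.
Each full week contributes one Thursday: 4 so far.
The 3 extra days are Sat, Sun, Mon — none qualify.
Total: 4 + 0 = 4.

4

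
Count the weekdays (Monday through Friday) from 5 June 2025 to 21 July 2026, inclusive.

294 weekdays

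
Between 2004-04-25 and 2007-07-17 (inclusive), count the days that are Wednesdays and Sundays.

2004-04-25 is a Sunday.
That's 1179 days from start to end, counting both.
1179 = 7 × 168 + 3, so there are 168 full weeks plus 3 extra days.
Each full week contributes 2 days from the set (Wed, Sun): 168 × 2 = 336.
The 3 extra days are Sun, Mon, Tue — 1 of them qualifies.
Total: 336 + 1 = 337.

337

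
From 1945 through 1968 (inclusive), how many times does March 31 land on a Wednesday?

3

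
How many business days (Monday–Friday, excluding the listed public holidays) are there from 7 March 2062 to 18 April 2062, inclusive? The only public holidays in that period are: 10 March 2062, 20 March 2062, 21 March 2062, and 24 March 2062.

7 March 2062 is a Tuesday.
That's 43 days from start to end, counting both.
43 = 7 × 6 + 1, so there are 6 full weeks plus 1 extra day.
Each full week contributes 5 weekdays (Mon–Fri): 6 × 5 = 30.
The 1 extra day is Tuesday — 1 of them qualifies.
Total: 30 + 1 = 31.
Holidays: 10 March 2062 (Fri); 20 March 2062 (Mon); 21 March 2062 (Tue); 24 March 2062 (Fri).
All 4 holidays fall on weekdays, so subtract 4.
Business days: 31 − 4 = 27.

27 business days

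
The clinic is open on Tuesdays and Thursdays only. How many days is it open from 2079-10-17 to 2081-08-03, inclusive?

188

2079-10-17 is a Tuesday.
The range spans 657 days (inclusive of both endpoints).
657 = 7 × 93 + 6, so there are 93 full weeks plus 6 extra days.
Each full week contributes 2 days from the set (Tue, Thu): 93 × 2 = 186.
The 6 extra days are Tuesday, Wednesday, Thursday, Friday, Saturday, Sunday — 2 of them qualify.
Total: 186 + 2 = 188.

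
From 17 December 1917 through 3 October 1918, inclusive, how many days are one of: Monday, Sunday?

83

17 December 1917 is a Monday.
From 17 December 1917 to 3 October 1918 is 291 days inclusive.
291 = 7 × 41 + 4, so there are 41 full weeks plus 4 extra days.
Each full week contributes 2 days from the set (Mon, Sun): 41 × 2 = 82.
The 4 extra days are Monday, Tuesday, Wednesday, Thursday — 1 of them qualifies.
Total: 82 + 1 = 83.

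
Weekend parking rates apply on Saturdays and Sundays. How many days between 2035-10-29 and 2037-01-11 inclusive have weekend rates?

2035-10-29 is a Monday.
The range spans 441 days (inclusive of both endpoints).
441 = 7 × 63, so the span is exactly 63 full weeks.
Each full week contributes 2 weekend days (Sat, Sun): 63 × 2 = 126.
Total: 126.

126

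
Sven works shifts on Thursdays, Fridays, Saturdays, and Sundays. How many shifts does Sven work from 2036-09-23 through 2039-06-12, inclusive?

568

2036-09-23 is a Tuesday.
The range spans 993 days (inclusive of both endpoints).
993 = 7 × 141 + 6, so there are 141 full weeks plus 6 extra days.
Each full week contributes 4 days from the set (Thu, Fri, Sat, Sun): 141 × 4 = 564.
The 6 extra days are Tuesday, Wednesday, Thursday, Friday, Saturday, Sunday — 4 of them qualify.
Total: 564 + 4 = 568.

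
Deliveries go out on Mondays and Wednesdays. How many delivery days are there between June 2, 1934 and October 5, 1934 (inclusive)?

June 2, 1934 is a Saturday.
That's 126 days from start to end, counting both.
126 = 7 × 18, so the span is exactly 18 full weeks.
Each full week contributes 2 days from the set (Mon, Wed): 18 × 2 = 36.
Total: 36.

36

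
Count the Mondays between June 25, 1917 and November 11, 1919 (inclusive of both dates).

125

June 25, 1917 is a Monday.
That's 870 days from start to end, counting both.
870 = 7 × 124 + 2, so there are 124 full weeks plus 2 extra days.
Each full week contributes one Monday: 124 so far.
The 2 extra days are Monday, Tuesday — 1 of them qualifies.
Total: 124 + 1 = 125.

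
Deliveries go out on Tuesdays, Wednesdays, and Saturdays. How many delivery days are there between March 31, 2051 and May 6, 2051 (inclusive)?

16

March 31, 2051 is a Friday.
From March 31, 2051 to May 6, 2051 is 37 days inclusive.
37 = 7 × 5 + 2, so there are 5 full weeks plus 2 extra days.
Each full week contributes 3 days from the set (Tue, Wed, Sat): 5 × 3 = 15.
The 2 extra days are Fri, Sat — 1 of them qualifies.
Total: 15 + 1 = 16.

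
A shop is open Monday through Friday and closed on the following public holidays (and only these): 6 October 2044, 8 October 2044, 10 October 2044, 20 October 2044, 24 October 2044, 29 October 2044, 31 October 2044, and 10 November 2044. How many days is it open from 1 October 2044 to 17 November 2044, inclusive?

28

1 October 2044 is a Saturday.
That's 48 days from start to end, counting both.
48 = 7 × 6 + 6, so there are 6 full weeks plus 6 extra days.
Each full week contributes 5 weekdays (Mon–Fri): 6 × 5 = 30.
The 6 extra days are Saturday, Sunday, Monday, Tuesday, Wednesday, Thursday — 4 of them qualify.
Total: 30 + 4 = 34.
Holidays: 6 October 2044 (Thu); 8 October 2044 (Sat); 10 October 2044 (Mon); 20 October 2044 (Thu); 24 October 2044 (Mon); 29 October 2044 (Sat); 31 October 2044 (Mon); 10 November 2044 (Thu).
6 of the 8 holidays fall on weekdays; the rest are weekends and were already excluded.
Business days: 34 − 6 = 28.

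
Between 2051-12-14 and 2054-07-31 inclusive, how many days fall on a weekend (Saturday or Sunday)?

2051-12-14 is a Thursday.
The range spans 961 days (inclusive of both endpoints).
961 = 7 × 137 + 2, so there are 137 full weeks plus 2 extra days.
Each full week contributes 2 weekend days (Sat, Sun): 137 × 2 = 274.
The 2 extra days are Thu, Fri — none qualify.
Total: 274 + 0 = 274.

274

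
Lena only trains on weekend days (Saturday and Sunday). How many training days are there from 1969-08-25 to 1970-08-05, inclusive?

1969-08-25 is a Monday.
From 1969-08-25 to 1970-08-05 is 346 days inclusive.
346 = 7 × 49 + 3, so there are 49 full weeks plus 3 extra days.
Each full week contributes 2 weekend days (Sat, Sun): 49 × 2 = 98.
The 3 extra days are Monday, Tuesday, Wednesday — none qualify.
Total: 98 + 0 = 98.

98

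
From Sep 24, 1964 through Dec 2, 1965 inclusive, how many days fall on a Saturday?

62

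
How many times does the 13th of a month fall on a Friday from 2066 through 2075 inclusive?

18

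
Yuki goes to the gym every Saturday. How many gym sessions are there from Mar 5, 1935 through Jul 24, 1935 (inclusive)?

20

Mar 5, 1935 is a Tuesday.
That's 142 days from start to end, counting both.
142 = 7 × 20 + 2, so there are 20 full weeks plus 2 extra days.
Each full week contributes one Saturday: 20 so far.
The 2 extra days are Tuesday, Wednesday — none qualify.
Total: 20 + 0 = 20.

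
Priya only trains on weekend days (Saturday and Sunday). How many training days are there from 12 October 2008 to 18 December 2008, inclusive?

12 October 2008 is a Sunday.
The range spans 68 days (inclusive of both endpoints).
68 = 7 × 9 + 5, so there are 9 full weeks plus 5 extra days.
Each full week contributes 2 weekend days (Sat, Sun): 9 × 2 = 18.
The 5 extra days are Sunday, Monday, Tuesday, Wednesday, Thursday — 1 of them qualifies.
Total: 18 + 1 = 19.

19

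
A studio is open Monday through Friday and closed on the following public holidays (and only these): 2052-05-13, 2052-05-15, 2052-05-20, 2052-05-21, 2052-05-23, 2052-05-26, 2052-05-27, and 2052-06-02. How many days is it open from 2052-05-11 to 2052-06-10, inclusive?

15

2052-05-11 is a Saturday.
The range spans 31 days (inclusive of both endpoints).
31 = 7 × 4 + 3, so there are 4 full weeks plus 3 extra days.
Each full week contributes 5 weekdays (Mon–Fri): 4 × 5 = 20.
The 3 extra days are Saturday, Sunday, Monday — 1 of them qualifies.
Total: 20 + 1 = 21.
Holidays: 2052-05-13 (Mon); 2052-05-15 (Wed); 2052-05-20 (Mon); 2052-05-21 (Tue); 2052-05-23 (Thu); 2052-05-26 (Sun); 2052-05-27 (Mon); 2052-06-02 (Sun).
6 of the 8 holidays fall on weekdays; the rest are weekends and were already excluded.
Business days: 21 − 6 = 15.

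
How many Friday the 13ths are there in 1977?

1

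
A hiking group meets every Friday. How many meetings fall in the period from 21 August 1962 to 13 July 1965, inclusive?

151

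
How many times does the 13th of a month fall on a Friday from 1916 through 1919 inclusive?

Friday-the-13ths by year:
1916: Oct
1917: Apr, Jul
1918: Sep, Dec
1919: Jun

6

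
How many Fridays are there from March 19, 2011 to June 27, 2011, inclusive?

14 Fridays

March 19, 2011 is a Saturday.
The range spans 101 days (inclusive of both endpoints).
101 = 7 × 14 + 3, so there are 14 full weeks plus 3 extra days.
Each full week contributes one Friday: 14 so far.
The 3 extra days are Saturday, Sunday, Monday — none qualify.
Total: 14 + 0 = 14.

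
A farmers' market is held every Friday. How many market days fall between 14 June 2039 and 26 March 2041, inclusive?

93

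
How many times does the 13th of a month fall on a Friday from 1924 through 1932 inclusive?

16

Friday-the-13ths by year:
1924: Jun
1925: Feb, Mar, Nov
1926: Aug
1927: May
1928: Jan, Apr, Jul
1929: Sep, Dec
1930: Jun
1931: Feb, Mar, Nov
1932: May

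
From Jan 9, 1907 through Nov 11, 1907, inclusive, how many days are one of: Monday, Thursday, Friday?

Jan 9, 1907 is a Wednesday.
That's 307 days from start to end, counting both.
307 = 7 × 43 + 6, so there are 43 full weeks plus 6 extra days.
Each full week contributes 3 days from the set (Mon, Thu, Fri): 43 × 3 = 129.
The 6 extra days are Wednesday, Thursday, Friday, Saturday, Sunday, Monday — 3 of them qualify.
Total: 129 + 3 = 132.

132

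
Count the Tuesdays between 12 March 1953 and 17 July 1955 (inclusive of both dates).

12 March 1953 is a Thursday.
That's 858 days from start to end, counting both.
858 = 7 × 122 + 4, so there are 122 full weeks plus 4 extra days.
Each full week contributes one Tuesday: 122 so far.
The 4 extra days are Thursday, Friday, Saturday, Sunday — none qualify.
Total: 122 + 0 = 122.

122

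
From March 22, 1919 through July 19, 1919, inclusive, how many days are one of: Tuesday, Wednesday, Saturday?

52

March 22, 1919 is a Saturday.
The range spans 120 days (inclusive of both endpoints).
120 = 7 × 17 + 1, so there are 17 full weeks plus 1 extra day.
Each full week contributes 3 days from the set (Tue, Wed, Sat): 17 × 3 = 51.
The 1 extra day is Sat — 1 of them qualifies.
Total: 51 + 1 = 52.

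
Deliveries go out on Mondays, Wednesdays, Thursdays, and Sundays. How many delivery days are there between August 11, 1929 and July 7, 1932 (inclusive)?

608

August 11, 1929 is a Sunday.
That's 1062 days from start to end, counting both.
1062 = 7 × 151 + 5, so there are 151 full weeks plus 5 extra days.
Each full week contributes 4 days from the set (Mon, Wed, Thu, Sun): 151 × 4 = 604.
The 5 extra days are Sunday, Monday, Tuesday, Wednesday, Thursday — 4 of them qualify.
Total: 604 + 4 = 608.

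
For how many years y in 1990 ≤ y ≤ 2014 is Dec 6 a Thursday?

4

Day of week of December 6 in each year:
1990: Thu ✓, 1991: Fri, 1992: Sun, 1993: Mon, 1994: Tue, 1995: Wed, 1996: Fri, 1997: Sat, 1998: Sun, 1999: Mon, 2000: Wed, 2001: Thu ✓, 2002: Fri, 2003: Sat, 2004: Mon, 2005: Tue, 2006: Wed, 2007: Thu ✓, 2008: Sat, 2009: Sun, 2010: Mon, 2011: Tue, 2012: Thu ✓, 2013: Fri, 2014: Sat
Thursdays: 1990, 2001, 2007, 2012.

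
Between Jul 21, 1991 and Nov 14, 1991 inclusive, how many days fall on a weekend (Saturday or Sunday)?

Jul 21, 1991 is a Sunday.
The range spans 117 days (inclusive of both endpoints).
117 = 7 × 16 + 5, so there are 16 full weeks plus 5 extra days.
Each full week contributes 2 weekend days (Sat, Sun): 16 × 2 = 32.
The 5 extra days are Sun, Mon, Tue, Wed, Thu — 1 of them qualifies.
Total: 32 + 1 = 33.

33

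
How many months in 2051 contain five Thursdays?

4

A month has five Thursdays exactly when Thursday falls within its first (length − 28) days.
Jan: 31 days, starts Sun → 5 of Sun, Mon, Tue
Feb: 28 days, starts Wed → 5 of (none)
Mar: 31 days, starts Wed → 5 of Wed, Thu, Fri ✓
Apr: 30 days, starts Sat → 5 of Sat, Sun
May: 31 days, starts Mon → 5 of Mon, Tue, Wed
Jun: 30 days, starts Thu → 5 of Thu, Fri ✓
Jul: 31 days, starts Sat → 5 of Sat, Sun, Mon
Aug: 31 days, starts Tue → 5 of Tue, Wed, Thu ✓
Sep: 30 days, starts Fri → 5 of Fri, Sat
Oct: 31 days, starts Sun → 5 of Sun, Mon, Tue
Nov: 30 days, starts Wed → 5 of Wed, Thu ✓
Dec: 31 days, starts Fri → 5 of Fri, Sat, Sun
Months with five Thursdays: Mar, Jun, Aug, Nov.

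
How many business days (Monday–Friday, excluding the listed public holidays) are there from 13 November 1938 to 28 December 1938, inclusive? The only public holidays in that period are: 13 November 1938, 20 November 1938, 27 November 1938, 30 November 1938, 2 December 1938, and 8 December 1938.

30

13 November 1938 is a Sunday.
That's 46 days from start to end, counting both.
46 = 7 × 6 + 4, so there are 6 full weeks plus 4 extra days.
Each full week contributes 5 weekdays (Mon–Fri): 6 × 5 = 30.
The 4 extra days are Sunday, Monday, Tuesday, Wednesday — 3 of them qualify.
Total: 30 + 3 = 33.
Holidays: 13 November 1938 (Sun); 20 November 1938 (Sun); 27 November 1938 (Sun); 30 November 1938 (Wed); 2 December 1938 (Fri); 8 December 1938 (Thu).
3 of the 6 holidays fall on weekdays; the rest are weekends and were already excluded.
Business days: 33 − 3 = 30.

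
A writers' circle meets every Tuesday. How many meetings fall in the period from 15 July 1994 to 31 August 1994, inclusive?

15 July 1994 is a Friday.
From 15 July 1994 to 31 August 1994 is 48 days inclusive.
48 = 7 × 6 + 6, so there are 6 full weeks plus 6 extra days.
Each full week contributes one Tuesday: 6 so far.
The 6 extra days are Friday, Saturday, Sunday, Monday, Tuesday, Wednesday — 1 of them qualifies.
Total: 6 + 1 = 7.

7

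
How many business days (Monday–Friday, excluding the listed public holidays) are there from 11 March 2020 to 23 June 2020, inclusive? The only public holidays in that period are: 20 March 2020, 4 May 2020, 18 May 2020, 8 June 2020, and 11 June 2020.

11 March 2020 is a Wednesday.
The range spans 105 days (inclusive of both endpoints).
105 = 7 × 15, so the span is exactly 15 full weeks.
Each full week contributes 5 weekdays (Mon–Fri): 15 × 5 = 75.
Holidays: 20 March 2020 (Fri); 4 May 2020 (Mon); 18 May 2020 (Mon); 8 June 2020 (Mon); 11 June 2020 (Thu).
All 5 holidays fall on weekdays, so subtract 5.
Business days: 75 − 5 = 70.

70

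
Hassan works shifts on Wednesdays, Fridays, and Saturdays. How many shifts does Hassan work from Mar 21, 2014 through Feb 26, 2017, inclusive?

461

Mar 21, 2014 is a Friday.
From Mar 21, 2014 to Feb 26, 2017 is 1074 days inclusive.
1074 = 7 × 153 + 3, so there are 153 full weeks plus 3 extra days.
Each full week contributes 3 days from the set (Wed, Fri, Sat): 153 × 3 = 459.
The 3 extra days are Friday, Saturday, Sunday — 2 of them qualify.
Total: 459 + 2 = 461.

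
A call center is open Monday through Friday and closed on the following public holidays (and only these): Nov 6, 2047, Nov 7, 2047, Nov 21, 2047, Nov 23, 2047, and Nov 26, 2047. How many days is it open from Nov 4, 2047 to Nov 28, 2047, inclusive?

15 business days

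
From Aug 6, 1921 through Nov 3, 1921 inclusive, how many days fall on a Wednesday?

13

Aug 6, 1921 is a Saturday.
The range spans 90 days (inclusive of both endpoints).
90 = 7 × 12 + 6, so there are 12 full weeks plus 6 extra days.
Each full week contributes one Wednesday: 12 so far.
The 6 extra days are Sat, Sun, Mon, Tue, Wed, Thu — 1 of them qualifies.
Total: 12 + 1 = 13.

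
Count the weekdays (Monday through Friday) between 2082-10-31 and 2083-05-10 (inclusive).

2082-10-31 is a Saturday.
The range spans 192 days (inclusive of both endpoints).
192 = 7 × 27 + 3, so there are 27 full weeks plus 3 extra days.
Each full week contributes 5 weekdays (Mon–Fri): 27 × 5 = 135.
The 3 extra days are Sat, Sun, Mon — 1 of them qualifies.
Total: 135 + 1 = 136.

136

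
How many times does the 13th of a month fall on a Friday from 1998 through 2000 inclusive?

5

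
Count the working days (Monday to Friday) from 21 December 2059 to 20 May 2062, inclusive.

21 December 2059 is a Sunday.
The range spans 882 days (inclusive of both endpoints).
882 = 7 × 126, so the span is exactly 126 full weeks.
Each full week contributes 5 weekdays (Mon–Fri): 126 × 5 = 630.
Total: 630.

630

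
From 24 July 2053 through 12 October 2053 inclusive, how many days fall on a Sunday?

12 Sundays

24 July 2053 is a Thursday.
That's 81 days from start to end, counting both.
81 = 7 × 11 + 4, so there are 11 full weeks plus 4 extra days.
Each full week contributes one Sunday: 11 so far.
The 4 extra days are Thu, Fri, Sat, Sun — 1 of them qualifies.
Total: 11 + 1 = 12.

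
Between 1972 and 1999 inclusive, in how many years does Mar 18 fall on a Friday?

4

Day of week of March 18 in each year:
1972: Sat, 1973: Sun, 1974: Mon, 1975: Tue, 1976: Thu, 1977: Fri ✓, 1978: Sat, 1979: Sun, 1980: Tue, 1981: Wed, 1982: Thu, 1983: Fri ✓, 1984: Sun, 1985: Mon, 1986: Tue, 1987: Wed, 1988: Fri ✓, 1989: Sat, 1990: Sun, 1991: Mon, 1992: Wed, 1993: Thu, 1994: Fri ✓, 1995: Sat, 1996: Mon, 1997: Tue, 1998: Wed, 1999: Thu
Fridays: 1977, 1983, 1988, 1994.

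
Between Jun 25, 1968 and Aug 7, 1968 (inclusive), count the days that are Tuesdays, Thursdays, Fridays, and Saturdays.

Jun 25, 1968 is a Tuesday.
The range spans 44 days (inclusive of both endpoints).
44 = 7 × 6 + 2, so there are 6 full weeks plus 2 extra days.
Each full week contributes 4 days from the set (Tue, Thu, Fri, Sat): 6 × 4 = 24.
The 2 extra days are Tuesday, Wednesday — 1 of them qualifies.
Total: 24 + 1 = 25.

25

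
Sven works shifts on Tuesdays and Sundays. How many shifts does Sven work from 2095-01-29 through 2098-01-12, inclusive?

309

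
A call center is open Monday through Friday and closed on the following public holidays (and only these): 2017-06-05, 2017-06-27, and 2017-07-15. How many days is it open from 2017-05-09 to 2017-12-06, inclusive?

150

2017-05-09 is a Tuesday.
From 2017-05-09 to 2017-12-06 is 212 days inclusive.
212 = 7 × 30 + 2, so there are 30 full weeks plus 2 extra days.
Each full week contributes 5 weekdays (Mon–Fri): 30 × 5 = 150.
The 2 extra days are Tuesday, Wednesday — 2 of them qualify.
Total: 150 + 2 = 152.
Holidays: 2017-06-05 (Mon); 2017-06-27 (Tue); 2017-07-15 (Sat).
2 of the 3 holidays fall on weekdays; the rest are weekends and were already excluded.
Business days: 152 − 2 = 150.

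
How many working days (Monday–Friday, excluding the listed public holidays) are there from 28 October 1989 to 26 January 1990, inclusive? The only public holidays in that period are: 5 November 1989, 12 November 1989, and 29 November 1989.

28 October 1989 is a Saturday.
From 28 October 1989 to 26 January 1990 is 91 days inclusive.
91 = 7 × 13, so the span is exactly 13 full weeks.
Each full week contributes 5 weekdays (Mon–Fri): 13 × 5 = 65.
Total: 65.
Holidays: 5 November 1989 (Sun); 12 November 1989 (Sun); 29 November 1989 (Wed).
1 of the 3 holidays fall on weekdays; the rest are weekends and were already excluded.
Business days: 65 − 1 = 64.

64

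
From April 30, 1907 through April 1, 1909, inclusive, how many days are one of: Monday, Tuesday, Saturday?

301

April 30, 1907 is a Tuesday.
The range spans 703 days (inclusive of both endpoints).
703 = 7 × 100 + 3, so there are 100 full weeks plus 3 extra days.
Each full week contributes 3 days from the set (Mon, Tue, Sat): 100 × 3 = 300.
The 3 extra days are Tue, Wed, Thu — 1 of them qualifies.
Total: 300 + 1 = 301.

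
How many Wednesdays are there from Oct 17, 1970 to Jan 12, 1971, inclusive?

12

Oct 17, 1970 is a Saturday.
That's 88 days from start to end, counting both.
88 = 7 × 12 + 4, so there are 12 full weeks plus 4 extra days.
Each full week contributes one Wednesday: 12 so far.
The 4 extra days are Sat, Sun, Mon, Tue — none qualify.
Total: 12 + 0 = 12.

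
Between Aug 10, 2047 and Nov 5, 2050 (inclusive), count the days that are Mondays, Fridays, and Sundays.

507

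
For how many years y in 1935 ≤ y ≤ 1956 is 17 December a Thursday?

3

Day of week of December 17 in each year:
1935: Tue, 1936: Thu ✓, 1937: Fri, 1938: Sat, 1939: Sun, 1940: Tue, 1941: Wed, 1942: Thu ✓, 1943: Fri, 1944: Sun, 1945: Mon, 1946: Tue, 1947: Wed, 1948: Fri, 1949: Sat, 1950: Sun, 1951: Mon, 1952: Wed, 1953: Thu ✓, 1954: Fri, 1955: Sat, 1956: Mon
Thursdays: 1936, 1942, 1953.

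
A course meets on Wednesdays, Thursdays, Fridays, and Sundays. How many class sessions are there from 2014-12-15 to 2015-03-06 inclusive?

2014-12-15 is a Monday.
That's 82 days from start to end, counting both.
82 = 7 × 11 + 5, so there are 11 full weeks plus 5 extra days.
Each full week contributes 4 days from the set (Wed, Thu, Fri, Sun): 11 × 4 = 44.
The 5 extra days are Mon, Tue, Wed, Thu, Fri — 3 of them qualify.
Total: 44 + 3 = 47.

47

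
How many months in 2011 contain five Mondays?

A month has five Mondays exactly when Monday falls within its first (length − 28) days.
Jan: 31 days, starts Sat → 5 of Sat, Sun, Mon ✓
Feb: 28 days, starts Tue → 5 of (none)
Mar: 31 days, starts Tue → 5 of Tue, Wed, Thu
Apr: 30 days, starts Fri → 5 of Fri, Sat
May: 31 days, starts Sun → 5 of Sun, Mon, Tue ✓
Jun: 30 days, starts Wed → 5 of Wed, Thu
Jul: 31 days, starts Fri → 5 of Fri, Sat, Sun
Aug: 31 days, starts Mon → 5 of Mon, Tue, Wed ✓
Sep: 30 days, starts Thu → 5 of Thu, Fri
Oct: 31 days, starts Sat → 5 of Sat, Sun, Mon ✓
Nov: 30 days, starts Tue → 5 of Tue, Wed
Dec: 31 days, starts Thu → 5 of Thu, Fri, Sat
Months with five Mondays: Jan, May, Aug, Oct.

4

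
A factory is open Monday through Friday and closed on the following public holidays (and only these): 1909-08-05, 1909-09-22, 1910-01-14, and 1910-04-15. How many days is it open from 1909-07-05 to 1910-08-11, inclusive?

285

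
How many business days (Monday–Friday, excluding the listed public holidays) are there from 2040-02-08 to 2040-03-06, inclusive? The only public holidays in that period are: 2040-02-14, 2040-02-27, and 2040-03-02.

17

2040-02-08 is a Wednesday.
That's 28 days from start to end, counting both.
28 = 7 × 4, so the span is exactly 4 full weeks.
Each full week contributes 5 weekdays (Mon–Fri): 4 × 5 = 20.
Total: 20.
Holidays: 2040-02-14 (Tue); 2040-02-27 (Mon); 2040-03-02 (Fri).
All 3 holidays fall on weekdays, so subtract 3.
Business days: 20 − 3 = 17.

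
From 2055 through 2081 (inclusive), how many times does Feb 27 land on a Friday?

Day of week of February 27 in each year:
2055: Sat, 2056: Sun, 2057: Tue, 2058: Wed, 2059: Thu, 2060: Fri ✓, 2061: Sun, 2062: Mon, 2063: Tue, 2064: Wed, 2065: Fri ✓, 2066: Sat, 2067: Sun, 2068: Mon, 2069: Wed, 2070: Thu, 2071: Fri ✓, 2072: Sat, 2073: Mon, 2074: Tue, 2075: Wed, 2076: Thu, 2077: Sat, 2078: Sun, 2079: Mon, 2080: Tue, 2081: Thu
Fridays: 2060, 2065, 2071.

3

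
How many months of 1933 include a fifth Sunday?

5

A month has five Sundays exactly when Sunday falls within its first (length − 28) days.
Jan: 31 days, starts Sun → 5 of Sun, Mon, Tue ✓
Feb: 28 days, starts Wed → 5 of (none)
Mar: 31 days, starts Wed → 5 of Wed, Thu, Fri
Apr: 30 days, starts Sat → 5 of Sat, Sun ✓
May: 31 days, starts Mon → 5 of Mon, Tue, Wed
Jun: 30 days, starts Thu → 5 of Thu, Fri
Jul: 31 days, starts Sat → 5 of Sat, Sun, Mon ✓
Aug: 31 days, starts Tue → 5 of Tue, Wed, Thu
Sep: 30 days, starts Fri → 5 of Fri, Sat
Oct: 31 days, starts Sun → 5 of Sun, Mon, Tue ✓
Nov: 30 days, starts Wed → 5 of Wed, Thu
Dec: 31 days, starts Fri → 5 of Fri, Sat, Sun ✓
Months with five Sundays: Jan, Apr, Jul, Oct, Dec.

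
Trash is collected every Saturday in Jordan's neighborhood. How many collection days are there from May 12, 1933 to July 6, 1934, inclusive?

May 12, 1933 is a Friday.
From May 12, 1933 to July 6, 1934 is 421 days inclusive.
421 = 7 × 60 + 1, so there are 60 full weeks plus 1 extra day.
Each full week contributes one Saturday: 60 so far.
The 1 extra day is Fri — none qualify.
Total: 60 + 0 = 60.

60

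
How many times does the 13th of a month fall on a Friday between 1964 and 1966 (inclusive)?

4

Friday-the-13ths by year:
1964: Mar, Nov
1965: Aug
1966: May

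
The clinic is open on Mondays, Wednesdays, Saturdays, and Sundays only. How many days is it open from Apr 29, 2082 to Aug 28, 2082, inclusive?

69

Apr 29, 2082 is a Wednesday.
From Apr 29, 2082 to Aug 28, 2082 is 122 days inclusive.
122 = 7 × 17 + 3, so there are 17 full weeks plus 3 extra days.
Each full week contributes 4 days from the set (Mon, Wed, Sat, Sun): 17 × 4 = 68.
The 3 extra days are Wednesday, Thursday, Friday — 1 of them qualifies.
Total: 68 + 1 = 69.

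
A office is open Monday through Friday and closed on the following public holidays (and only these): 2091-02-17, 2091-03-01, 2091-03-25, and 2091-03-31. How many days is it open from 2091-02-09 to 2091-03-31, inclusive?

35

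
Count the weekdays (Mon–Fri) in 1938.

Jan 1, 1938 is a Saturday.
That's 365 days from start to end, counting both.
365 = 7 × 52 + 1, so there are 52 full weeks plus 1 extra day.
Each full week contributes 5 weekdays (Mon–Fri): 52 × 5 = 260.
The 1 extra day is Sat — none qualify.
Total: 260 + 0 = 260.

260 weekdays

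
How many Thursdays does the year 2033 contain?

52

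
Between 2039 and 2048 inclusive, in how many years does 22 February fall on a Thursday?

Day of week of February 22 in each year:
2039: Tue, 2040: Wed, 2041: Fri, 2042: Sat, 2043: Sun, 2044: Mon, 2045: Wed, 2046: Thu ✓, 2047: Fri, 2048: Sat
Thursdays: 2046.

1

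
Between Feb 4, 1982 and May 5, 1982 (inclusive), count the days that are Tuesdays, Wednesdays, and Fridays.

39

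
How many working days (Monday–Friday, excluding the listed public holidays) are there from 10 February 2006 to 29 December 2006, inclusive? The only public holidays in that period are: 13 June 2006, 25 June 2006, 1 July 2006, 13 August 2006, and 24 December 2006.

230 working days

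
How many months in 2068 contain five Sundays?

5

A month has five Sundays exactly when Sunday falls within its first (length − 28) days.
Jan: 31 days, starts Sun → 5 of Sun, Mon, Tue ✓
Feb: 29 days, starts Wed → 5 of Wed
Mar: 31 days, starts Thu → 5 of Thu, Fri, Sat
Apr: 30 days, starts Sun → 5 of Sun, Mon ✓
May: 31 days, starts Tue → 5 of Tue, Wed, Thu
Jun: 30 days, starts Fri → 5 of Fri, Sat
Jul: 31 days, starts Sun → 5 of Sun, Mon, Tue ✓
Aug: 31 days, starts Wed → 5 of Wed, Thu, Fri
Sep: 30 days, starts Sat → 5 of Sat, Sun ✓
Oct: 31 days, starts Mon → 5 of Mon, Tue, Wed
Nov: 30 days, starts Thu → 5 of Thu, Fri
Dec: 31 days, starts Sat → 5 of Sat, Sun, Mon ✓
Months with five Sundays: Jan, Apr, Jul, Sep, Dec.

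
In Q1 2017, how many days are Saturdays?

January 1, 2017 is a Sunday.
The range spans 90 days (inclusive of both endpoints).
90 = 7 × 12 + 6, so there are 12 full weeks plus 6 extra days.
Each full week contributes one Saturday: 12 so far.
The 6 extra days are Sunday, Monday, Tuesday, Wednesday, Thursday, Friday — none qualify.
Total: 12 + 0 = 12.

12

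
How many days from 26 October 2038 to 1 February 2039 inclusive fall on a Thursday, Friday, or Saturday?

26 October 2038 is a Tuesday.
The range spans 99 days (inclusive of both endpoints).
99 = 7 × 14 + 1, so there are 14 full weeks plus 1 extra day.
Each full week contributes 3 days from the set (Thu, Fri, Sat): 14 × 3 = 42.
The 1 extra day is Tue — none qualify.
Total: 42 + 0 = 42.

42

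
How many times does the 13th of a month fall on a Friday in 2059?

The 13th falls on a Friday when the month's 13th has weekday Fri.
Jan 13 is Mon; Feb 13 is Thu; Mar 13 is Thu; Apr 13 is Sun; May 13 is Tue; Jun 13 is Fri ✓; Jul 13 is Sun; Aug 13 is Wed; Sep 13 is Sat; Oct 13 is Mon; Nov 13 is Thu; Dec 13 is Sat.
Friday the 13ths: Jun.

1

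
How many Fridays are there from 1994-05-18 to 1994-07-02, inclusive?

1994-05-18 is a Wednesday.
From 1994-05-18 to 1994-07-02 is 46 days inclusive.
46 = 7 × 6 + 4, so there are 6 full weeks plus 4 extra days.
Each full week contributes one Friday: 6 so far.
The 4 extra days are Wed, Thu, Fri, Sat — 1 of them qualifies.
Total: 6 + 1 = 7.

7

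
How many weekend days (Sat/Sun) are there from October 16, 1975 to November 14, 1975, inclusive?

8

October 16, 1975 is a Thursday.
That's 30 days from start to end, counting both.
30 = 7 × 4 + 2, so there are 4 full weeks plus 2 extra days.
Each full week contributes 2 weekend days (Sat, Sun): 4 × 2 = 8.
The 2 extra days are Thu, Fri — none qualify.
Total: 8 + 0 = 8.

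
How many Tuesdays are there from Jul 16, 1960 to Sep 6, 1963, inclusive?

Jul 16, 1960 is a Saturday.
That's 1148 days from start to end, counting both.
1148 = 7 × 164, so the span is exactly 164 full weeks.
Each full week contributes one Tuesday: 164 so far.
Total: 164.

164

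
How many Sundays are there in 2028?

January 1, 2028 is a Saturday.
From January 1, 2028 to December 31, 2028 is 366 days inclusive.
366 = 7 × 52 + 2, so there are 52 full weeks plus 2 extra days.
Each full week contributes one Sunday: 52 so far.
The 2 extra days are Saturday, Sunday — 1 of them qualifies.
Total: 52 + 1 = 53.

53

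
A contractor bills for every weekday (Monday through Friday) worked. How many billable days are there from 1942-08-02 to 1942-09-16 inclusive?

1942-08-02 is a Sunday.
That's 46 days from start to end, counting both.
46 = 7 × 6 + 4, so there are 6 full weeks plus 4 extra days.
Each full week contributes 5 weekdays (Mon–Fri): 6 × 5 = 30.
The 4 extra days are Sunday, Monday, Tuesday, Wednesday — 3 of them qualify.
Total: 30 + 3 = 33.

33 weekdays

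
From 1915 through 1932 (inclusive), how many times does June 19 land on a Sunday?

3

Day of week of June 19 in each year:
1915: Sat, 1916: Mon, 1917: Tue, 1918: Wed, 1919: Thu, 1920: Sat, 1921: Sun ✓, 1922: Mon, 1923: Tue, 1924: Thu, 1925: Fri, 1926: Sat, 1927: Sun ✓, 1928: Tue, 1929: Wed, 1930: Thu, 1931: Fri, 1932: Sun ✓
Sundays: 1921, 1927, 1932.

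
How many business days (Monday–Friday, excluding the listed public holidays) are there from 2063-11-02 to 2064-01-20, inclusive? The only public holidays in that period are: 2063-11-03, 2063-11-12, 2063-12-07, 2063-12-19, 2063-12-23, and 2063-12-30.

53

2063-11-02 is a Friday.
The range spans 80 days (inclusive of both endpoints).
80 = 7 × 11 + 3, so there are 11 full weeks plus 3 extra days.
Each full week contributes 5 weekdays (Mon–Fri): 11 × 5 = 55.
The 3 extra days are Friday, Saturday, Sunday — 1 of them qualifies.
Total: 55 + 1 = 56.
Holidays: 2063-11-03 (Sat); 2063-11-12 (Mon); 2063-12-07 (Fri); 2063-12-19 (Wed); 2063-12-23 (Sun); 2063-12-30 (Sun).
3 of the 6 holidays fall on weekdays; the rest are weekends and were already excluded.
Business days: 56 − 3 = 53.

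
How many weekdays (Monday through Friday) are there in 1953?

261 weekdays

Jan 1, 1953 is a Thursday.
The range spans 365 days (inclusive of both endpoints).
365 = 7 × 52 + 1, so there are 52 full weeks plus 1 extra day.
Each full week contributes 5 weekdays (Mon–Fri): 52 × 5 = 260.
The 1 extra day is Thursday — 1 of them qualifies.
Total: 260 + 1 = 261.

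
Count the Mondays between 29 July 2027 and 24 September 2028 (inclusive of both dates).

29 July 2027 is a Thursday.
From 29 July 2027 to 24 September 2028 is 424 days inclusive.
424 = 7 × 60 + 4, so there are 60 full weeks plus 4 extra days.
Each full week contributes one Monday: 60 so far.
The 4 extra days are Thu, Fri, Sat, Sun — none qualify.
Total: 60 + 0 = 60.

60 Mondays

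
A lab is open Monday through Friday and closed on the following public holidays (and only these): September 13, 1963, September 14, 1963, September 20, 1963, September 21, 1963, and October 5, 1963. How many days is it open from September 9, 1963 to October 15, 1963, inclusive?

25 business days

September 9, 1963 is a Monday.
That's 37 days from start to end, counting both.
37 = 7 × 5 + 2, so there are 5 full weeks plus 2 extra days.
Each full week contributes 5 weekdays (Mon–Fri): 5 × 5 = 25.
The 2 extra days are Monday, Tuesday — 2 of them qualify.
Total: 25 + 2 = 27.
Holidays: September 13, 1963 (Fri); September 14, 1963 (Sat); September 20, 1963 (Fri); September 21, 1963 (Sat); October 5, 1963 (Sat).
2 of the 5 holidays fall on weekdays; the rest are weekends and were already excluded.
Business days: 27 − 2 = 25.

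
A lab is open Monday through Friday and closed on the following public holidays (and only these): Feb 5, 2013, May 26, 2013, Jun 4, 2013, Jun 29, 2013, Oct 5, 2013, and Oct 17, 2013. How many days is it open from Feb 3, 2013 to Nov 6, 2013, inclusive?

Feb 3, 2013 is a Sunday.
That's 277 days from start to end, counting both.
277 = 7 × 39 + 4, so there are 39 full weeks plus 4 extra days.
Each full week contributes 5 weekdays (Mon–Fri): 39 × 5 = 195.
The 4 extra days are Sunday, Monday, Tuesday, Wednesday — 3 of them qualify.
Total: 195 + 3 = 198.
Holidays: Feb 5, 2013 (Tue); May 26, 2013 (Sun); Jun 4, 2013 (Tue); Jun 29, 2013 (Sat); Oct 5, 2013 (Sat); Oct 17, 2013 (Thu).
3 of the 6 holidays fall on weekdays; the rest are weekends and were already excluded.
Business days: 198 − 3 = 195.

195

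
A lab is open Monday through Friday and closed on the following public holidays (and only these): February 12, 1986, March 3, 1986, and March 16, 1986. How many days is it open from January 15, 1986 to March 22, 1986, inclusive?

46

January 15, 1986 is a Wednesday.
The range spans 67 days (inclusive of both endpoints).
67 = 7 × 9 + 4, so there are 9 full weeks plus 4 extra days.
Each full week contributes 5 weekdays (Mon–Fri): 9 × 5 = 45.
The 4 extra days are Wednesday, Thursday, Friday, Saturday — 3 of them qualify.
Total: 45 + 3 = 48.
Holidays: February 12, 1986 (Wed); March 3, 1986 (Mon); March 16, 1986 (Sun).
2 of the 3 holidays fall on weekdays; the rest are weekends and were already excluded.
Business days: 48 − 2 = 46.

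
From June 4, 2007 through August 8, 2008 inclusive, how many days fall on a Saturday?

61 Saturdays

June 4, 2007 is a Monday.
That's 432 days from start to end, counting both.
432 = 7 × 61 + 5, so there are 61 full weeks plus 5 extra days.
Each full week contributes one Saturday: 61 so far.
The 5 extra days are Mon, Tue, Wed, Thu, Fri — none qualify.
Total: 61 + 0 = 61.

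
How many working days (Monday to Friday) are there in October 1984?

October 1, 1984 is a Monday.
The range spans 31 days (inclusive of both endpoints).
31 = 7 × 4 + 3, so there are 4 full weeks plus 3 extra days.
Each full week contributes 5 weekdays (Mon–Fri): 4 × 5 = 20.
The 3 extra days are Monday, Tuesday, Wednesday — 3 of them qualify.
Total: 20 + 3 = 23.

23 weekdays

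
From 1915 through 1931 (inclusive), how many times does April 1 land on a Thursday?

Day of week of April 1 in each year:
1915: Thu ✓, 1916: Sat, 1917: Sun, 1918: Mon, 1919: Tue, 1920: Thu ✓, 1921: Fri, 1922: Sat, 1923: Sun, 1924: Tue, 1925: Wed, 1926: Thu ✓, 1927: Fri, 1928: Sun, 1929: Mon, 1930: Tue, 1931: Wed
Thursdays: 1915, 1920, 1926.

3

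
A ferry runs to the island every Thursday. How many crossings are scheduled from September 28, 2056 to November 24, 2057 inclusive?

61

September 28, 2056 is a Thursday.
That's 423 days from start to end, counting both.
423 = 7 × 60 + 3, so there are 60 full weeks plus 3 extra days.
Each full week contributes one Thursday: 60 so far.
The 3 extra days are Thursday, Friday, Saturday — 1 of them qualifies.
Total: 60 + 1 = 61.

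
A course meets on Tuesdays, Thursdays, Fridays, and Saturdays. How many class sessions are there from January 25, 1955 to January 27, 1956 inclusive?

211

January 25, 1955 is a Tuesday.
That's 368 days from start to end, counting both.
368 = 7 × 52 + 4, so there are 52 full weeks plus 4 extra days.
Each full week contributes 4 days from the set (Tue, Thu, Fri, Sat): 52 × 4 = 208.
The 4 extra days are Tue, Wed, Thu, Fri — 3 of them qualify.
Total: 208 + 3 = 211.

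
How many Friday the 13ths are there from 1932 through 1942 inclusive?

19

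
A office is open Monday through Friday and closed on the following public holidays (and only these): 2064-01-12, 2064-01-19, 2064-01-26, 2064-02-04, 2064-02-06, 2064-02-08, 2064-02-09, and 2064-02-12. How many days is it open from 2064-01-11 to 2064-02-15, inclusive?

2064-01-11 is a Friday.
The range spans 36 days (inclusive of both endpoints).
36 = 7 × 5 + 1, so there are 5 full weeks plus 1 extra day.
Each full week contributes 5 weekdays (Mon–Fri): 5 × 5 = 25.
The 1 extra day is Friday — 1 of them qualifies.
Total: 25 + 1 = 26.
Holidays: 2064-01-12 (Sat); 2064-01-19 (Sat); 2064-01-26 (Sat); 2064-02-04 (Mon); 2064-02-06 (Wed); 2064-02-08 (Fri); 2064-02-09 (Sat); 2064-02-12 (Tue).
4 of the 8 holidays fall on weekdays; the rest are weekends and were already excluded.
Business days: 26 − 4 = 22.

22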